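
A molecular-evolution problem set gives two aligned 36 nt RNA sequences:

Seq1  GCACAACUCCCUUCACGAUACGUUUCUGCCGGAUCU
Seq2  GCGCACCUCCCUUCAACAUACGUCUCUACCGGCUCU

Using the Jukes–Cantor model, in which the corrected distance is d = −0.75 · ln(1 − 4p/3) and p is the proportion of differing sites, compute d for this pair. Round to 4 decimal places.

Mismatches occur at site 3 (A→G), site 6 (A→C), site 16 (C→A), site 17 (G→C), site 24 (U→C), site 28 (G→A), site 33 (A→C).
p = 7/36 = 0.194444.
d = −0.75 · ln(1 − (4/3)·0.194444) = −0.75 · ln(0.740741) = −0.75 · (-0.300104) = 0.2251.

0.2251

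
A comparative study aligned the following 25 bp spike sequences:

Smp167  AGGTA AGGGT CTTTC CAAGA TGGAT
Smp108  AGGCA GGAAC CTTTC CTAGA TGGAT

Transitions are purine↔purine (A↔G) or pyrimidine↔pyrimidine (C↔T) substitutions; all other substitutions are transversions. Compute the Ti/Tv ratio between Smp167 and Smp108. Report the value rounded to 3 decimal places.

Mismatches occur at site 4 (T/C, transition), site 6 (A/G, transition), site 8 (G/A, transition), site 9 (G/A, transition), site 10 (T/C, transition), site 17 (A/T, transversion).
Of the 6 differences, 5 transitions and 1 transversion, so Ti/Tv = 5/1 = 5.000.

5.000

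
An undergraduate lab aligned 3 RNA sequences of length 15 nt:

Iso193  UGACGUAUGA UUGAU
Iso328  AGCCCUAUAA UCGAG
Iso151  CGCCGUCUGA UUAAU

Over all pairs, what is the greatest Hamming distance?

Pairwise Hamming distances:
  Iso193 vs Iso328: 6
  Iso193 vs Iso151: 4
  Iso328 vs Iso151: 7
The largest is 7, between Iso328 and Iso151.

7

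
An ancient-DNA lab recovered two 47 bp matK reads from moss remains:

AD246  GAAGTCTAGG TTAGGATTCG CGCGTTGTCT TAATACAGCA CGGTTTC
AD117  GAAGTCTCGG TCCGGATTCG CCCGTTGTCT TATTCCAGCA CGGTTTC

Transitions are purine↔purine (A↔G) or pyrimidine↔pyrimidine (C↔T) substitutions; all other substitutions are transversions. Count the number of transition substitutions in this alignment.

Mismatches occur at site 8 (A→C, transversion), site 12 (T→C, transition), site 13 (A→C, transversion), site 22 (G→C, transversion), site 33 (A→T, transversion), site 35 (A→C, transversion).
Of the 6 differences, 1 transition and 5 transversions, so the answer is 1.

1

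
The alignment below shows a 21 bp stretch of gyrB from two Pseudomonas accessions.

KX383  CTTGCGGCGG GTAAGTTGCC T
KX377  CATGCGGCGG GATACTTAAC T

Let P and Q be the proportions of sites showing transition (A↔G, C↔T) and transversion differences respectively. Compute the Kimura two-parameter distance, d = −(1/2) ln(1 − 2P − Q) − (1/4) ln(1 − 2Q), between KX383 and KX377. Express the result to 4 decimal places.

0.3644

The sequences differ at positions 2 (T/A, transversion), 12 (T/A, transversion), 13 (A/T, transversion), 15 (G/C, transversion), 18 (G/A, transition), 19 (C/A, transversion).
Of the 6 differences, 1 transition and 5 transversions over 21 sites: P = 1/21 = 0.047619, Q = 5/21 = 0.238095.
d = −0.5·ln(0.666667) − 0.25·ln(0.523810) = −0.5·(-0.405465) − 0.25·(-0.646626) = 0.3644.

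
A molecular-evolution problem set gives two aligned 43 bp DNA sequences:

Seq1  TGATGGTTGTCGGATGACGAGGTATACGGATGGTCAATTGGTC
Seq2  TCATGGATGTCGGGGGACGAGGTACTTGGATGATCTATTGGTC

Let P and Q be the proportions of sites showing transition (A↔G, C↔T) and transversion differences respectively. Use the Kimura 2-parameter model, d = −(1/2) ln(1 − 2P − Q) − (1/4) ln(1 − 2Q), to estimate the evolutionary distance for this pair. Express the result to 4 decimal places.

The sequences differ at positions 2 (G/C, transversion), 7 (T/A, transversion), 14 (A/G, transition), 15 (T/G, transversion), 25 (T/C, transition), 26 (A/T, transversion), 27 (C/T, transition), 33 (G/A, transition), 36 (A/T, transversion).
Of the 9 differences, 4 transitions and 5 transversions over 43 sites: P = 4/43 = 0.093023, Q = 5/43 = 0.116279.
d = −0.5·ln(0.697675) − 0.25·ln(0.767442) = −0.5·(-0.360002) − 0.25·(-0.264692) = 0.2462.

0.2462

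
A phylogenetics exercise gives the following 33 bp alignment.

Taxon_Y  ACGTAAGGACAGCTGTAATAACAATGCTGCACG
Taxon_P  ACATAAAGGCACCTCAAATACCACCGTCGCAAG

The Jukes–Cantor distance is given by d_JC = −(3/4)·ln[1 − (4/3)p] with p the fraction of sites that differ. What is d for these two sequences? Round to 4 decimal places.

Differing sites — 3:G/A; 7:G/A; 9:A/G; 12:G/C; 15:G/C; 16:T/A; 21:A/C; 24:A/C; 25:T/C; 27:C/T; 28:T/C; 32:C/A.
p = 12/33 = 0.363636.
d = −0.75 · ln(1 − (4/3)·0.363636) = −0.75 · ln(0.515152) = −0.75 · (-0.663293) = 0.4975.

0.4975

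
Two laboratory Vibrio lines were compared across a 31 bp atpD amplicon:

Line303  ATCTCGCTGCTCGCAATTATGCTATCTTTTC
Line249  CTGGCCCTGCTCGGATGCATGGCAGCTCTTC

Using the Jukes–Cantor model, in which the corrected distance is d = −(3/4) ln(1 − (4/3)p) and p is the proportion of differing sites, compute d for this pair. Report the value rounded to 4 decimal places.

Differing sites — 1:A/C; 3:C/G; 4:T/G; 6:G/C; 14:C/G; 16:A/T; 17:T/G; 18:T/C; 22:C/G; 23:T/C; 25:T/G; 28:T/C.
p = 12/31 = 0.387097.
d = −0.75 · ln(1 − (4/3)·0.387097) = −0.75 · ln(0.483871) = −0.75 · (-0.725937) = 0.5445.

0.5445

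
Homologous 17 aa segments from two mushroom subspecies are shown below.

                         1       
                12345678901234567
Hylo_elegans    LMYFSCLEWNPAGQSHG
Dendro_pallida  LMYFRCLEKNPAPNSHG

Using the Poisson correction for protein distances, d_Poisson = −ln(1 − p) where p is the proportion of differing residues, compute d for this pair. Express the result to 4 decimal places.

0.2683

The sequences differ at positions 5 (S/R), 9 (W/K), 13 (G/P), 14 (Q/N).
p = 4/17 = 0.235294.
d = −ln(1 − 0.235294) = −ln(0.764706) = 0.2683.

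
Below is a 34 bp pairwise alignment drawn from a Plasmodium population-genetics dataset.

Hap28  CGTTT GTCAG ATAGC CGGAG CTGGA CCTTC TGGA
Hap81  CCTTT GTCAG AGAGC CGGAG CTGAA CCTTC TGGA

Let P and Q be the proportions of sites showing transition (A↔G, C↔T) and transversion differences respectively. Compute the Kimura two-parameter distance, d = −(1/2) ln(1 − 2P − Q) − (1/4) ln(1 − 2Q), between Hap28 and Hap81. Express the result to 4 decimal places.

0.0939

The sequences differ at positions 2 (G/C, transversion), 12 (T/G, transversion), 24 (G/A, transition).
Of the 3 differences, 1 transition and 2 transversions over 34 sites: P = 1/34 = 0.029412, Q = 2/34 = 0.058824.
d = −0.5·ln(0.882352) − 0.25·ln(0.882352) = −0.5·(-0.125164) − 0.25·(-0.125164) = 0.0939.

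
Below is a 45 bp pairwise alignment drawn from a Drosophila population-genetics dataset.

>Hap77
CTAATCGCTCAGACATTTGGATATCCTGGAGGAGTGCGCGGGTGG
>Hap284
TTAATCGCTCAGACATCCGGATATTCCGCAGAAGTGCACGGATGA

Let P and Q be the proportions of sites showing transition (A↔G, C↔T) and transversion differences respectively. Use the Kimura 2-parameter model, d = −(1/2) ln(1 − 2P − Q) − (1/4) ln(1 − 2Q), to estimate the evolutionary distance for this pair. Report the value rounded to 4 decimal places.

0.2856

The sequences differ at positions 1 (C/T, transition), 17 (T/C, transition), 18 (T/C, transition), 25 (C/T, transition), 27 (T/C, transition), 29 (G/C, transversion), 32 (G/A, transition), 38 (G/A, transition), 42 (G/A, transition), 45 (G/A, transition).
Of the 10 differences, 9 transitions and 1 transversion over 45 sites: P = 9/45 = 0.200000, Q = 1/45 = 0.022222.
d = −0.5·ln(0.577778) − 0.25·ln(0.955556) = −0.5·(-0.548566) − 0.25·(-0.045462) = 0.2856.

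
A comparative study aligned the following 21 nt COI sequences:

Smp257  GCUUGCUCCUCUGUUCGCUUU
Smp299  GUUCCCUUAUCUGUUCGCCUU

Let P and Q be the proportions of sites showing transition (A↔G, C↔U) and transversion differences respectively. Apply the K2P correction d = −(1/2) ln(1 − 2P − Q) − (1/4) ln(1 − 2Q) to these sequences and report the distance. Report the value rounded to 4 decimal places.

0.3761

Differing sites — 2:C/U (Ti); 4:U/C (Ti); 5:G/C (Tv); 8:C/U (Ti); 9:C/A (Tv); 19:U/C (Ti).
Of the 6 differences, 4 transitions and 2 transversions over 21 sites: P = 4/21 = 0.190476, Q = 2/21 = 0.095238.
d = −0.5·ln(0.523810) − 0.25·ln(0.809524) = −0.5·(-0.646626) − 0.25·(-0.211309) = 0.3761.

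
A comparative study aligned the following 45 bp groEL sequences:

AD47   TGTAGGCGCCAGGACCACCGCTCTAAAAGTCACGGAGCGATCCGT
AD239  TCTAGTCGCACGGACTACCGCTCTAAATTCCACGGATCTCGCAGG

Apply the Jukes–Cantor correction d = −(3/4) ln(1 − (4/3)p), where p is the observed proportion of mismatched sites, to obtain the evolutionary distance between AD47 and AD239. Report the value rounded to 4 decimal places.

Mismatches occur at site 2 (G/C), site 6 (G/T), site 10 (C/A), site 11 (A/C), site 16 (C/T), site 28 (A/T), site 29 (G/T), site 30 (T/C), site 37 (G/T), site 39 (G/T), site 40 (A/C), site 41 (T/G), site 43 (C/A), site 45 (T/G).
p = 14/45 = 0.311111.
d = −0.75 · ln(1 − (4/3)·0.311111) = −0.75 · ln(0.585185) = −0.75 · (-0.535827) = 0.4019.

0.4019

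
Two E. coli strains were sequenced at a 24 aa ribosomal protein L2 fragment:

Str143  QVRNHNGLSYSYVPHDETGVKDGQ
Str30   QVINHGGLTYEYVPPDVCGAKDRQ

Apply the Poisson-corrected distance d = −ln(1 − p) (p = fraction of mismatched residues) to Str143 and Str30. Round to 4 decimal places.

Differing sites — 3:R/I; 6:N/G; 9:S/T; 11:S/E; 15:H/P; 17:E/V; 18:T/C; 20:V/A; 23:G/R.
p = 9/24 = 0.375000.
d = −ln(1 − 0.375000) = −ln(0.625000) = 0.4700.

0.4700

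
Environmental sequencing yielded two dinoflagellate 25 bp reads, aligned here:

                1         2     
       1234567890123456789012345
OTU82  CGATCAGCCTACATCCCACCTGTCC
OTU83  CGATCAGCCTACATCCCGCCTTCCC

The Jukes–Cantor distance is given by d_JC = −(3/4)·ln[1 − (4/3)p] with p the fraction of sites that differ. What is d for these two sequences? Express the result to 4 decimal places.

0.1308

The sequences differ at positions 18 (A/G), 22 (G/T), 23 (T/C).
p = 3/25 = 0.120000.
d = −0.75 · ln(1 − (4/3)·0.120000) = −0.75 · ln(0.840000) = −0.75 · (-0.174353) = 0.1308.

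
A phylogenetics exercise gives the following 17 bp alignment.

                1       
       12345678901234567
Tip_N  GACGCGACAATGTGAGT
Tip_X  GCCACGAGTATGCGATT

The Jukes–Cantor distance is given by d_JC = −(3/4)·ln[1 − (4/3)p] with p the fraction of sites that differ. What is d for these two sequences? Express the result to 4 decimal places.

Differing sites — 2:A/C; 4:G/A; 8:C/G; 9:A/T; 13:T/C; 16:G/T.
p = 6/17 = 0.352941.
d = −0.75 · ln(1 − (4/3)·0.352941) = −0.75 · ln(0.529412) = −0.75 · (-0.635988) = 0.4770.

0.4770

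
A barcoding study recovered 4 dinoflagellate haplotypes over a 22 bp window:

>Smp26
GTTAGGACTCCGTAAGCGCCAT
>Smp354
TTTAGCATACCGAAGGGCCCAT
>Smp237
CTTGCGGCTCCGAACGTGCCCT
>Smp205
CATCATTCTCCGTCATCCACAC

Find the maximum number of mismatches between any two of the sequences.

15

Pairwise Hamming distances:
  Smp26 vs Smp354: 8
  Smp26 vs Smp237: 8
  Smp26 vs Smp205: 11
  Smp354 vs Smp237: 11
  Smp354 vs Smp205: 15
  Smp237 vs Smp205: 14
The largest is 15, between Smp354 and Smp205.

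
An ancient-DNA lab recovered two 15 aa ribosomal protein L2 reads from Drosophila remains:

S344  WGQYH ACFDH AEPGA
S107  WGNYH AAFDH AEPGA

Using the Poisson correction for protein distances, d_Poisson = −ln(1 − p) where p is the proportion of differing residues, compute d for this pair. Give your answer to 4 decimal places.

The sequences differ at positions 3 (Q/N), 7 (C/A).
p = 2/15 = 0.133333.
d = −ln(1 − 0.133333) = −ln(0.866667) = 0.1431.

0.1431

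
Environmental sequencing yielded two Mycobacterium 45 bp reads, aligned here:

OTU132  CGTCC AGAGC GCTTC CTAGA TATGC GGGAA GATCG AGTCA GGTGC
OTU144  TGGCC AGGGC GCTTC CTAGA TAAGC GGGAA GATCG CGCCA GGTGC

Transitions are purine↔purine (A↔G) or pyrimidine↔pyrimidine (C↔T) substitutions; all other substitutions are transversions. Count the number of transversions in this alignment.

Differing sites — 1:C/T (Ti); 3:T/G (Tv); 8:A/G (Ti); 23:T/A (Tv); 36:A/C (Tv); 38:T/C (Ti).
Of the 6 differences, 3 transitions and 3 transversions, so the answer is 3.

3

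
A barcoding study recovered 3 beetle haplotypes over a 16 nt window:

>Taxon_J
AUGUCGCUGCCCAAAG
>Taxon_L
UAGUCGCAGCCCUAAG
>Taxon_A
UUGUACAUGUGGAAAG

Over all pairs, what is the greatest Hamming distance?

Pairwise Hamming distances:
  Taxon_J vs Taxon_L: 4
  Taxon_J vs Taxon_A: 7
  Taxon_L vs Taxon_A: 9
The largest is 9, between Taxon_L and Taxon_A.

9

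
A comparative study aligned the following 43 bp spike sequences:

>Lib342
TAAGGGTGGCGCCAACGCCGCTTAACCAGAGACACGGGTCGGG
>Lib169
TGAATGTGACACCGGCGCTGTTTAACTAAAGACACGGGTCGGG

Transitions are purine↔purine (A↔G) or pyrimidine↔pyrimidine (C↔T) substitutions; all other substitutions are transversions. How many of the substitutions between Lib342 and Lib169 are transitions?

Differing sites — 2:A/G (Ti); 4:G/A (Ti); 5:G/T (Tv); 9:G/A (Ti); 11:G/A (Ti); 14:A/G (Ti); 15:A/G (Ti); 19:C/T (Ti); 21:C/T (Ti); 27:C/T (Ti); 29:G/A (Ti).
Of the 11 differences, 10 transitions and 1 transversion, so the answer is 10.

10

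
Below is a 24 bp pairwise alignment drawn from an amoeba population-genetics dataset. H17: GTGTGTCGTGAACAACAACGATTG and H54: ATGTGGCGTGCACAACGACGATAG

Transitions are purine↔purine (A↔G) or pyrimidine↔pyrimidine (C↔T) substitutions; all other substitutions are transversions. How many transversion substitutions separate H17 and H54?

3

Mismatches occur at site 1 (G/A, transition), site 6 (T/G, transversion), site 11 (A/C, transversion), site 17 (A/G, transition), site 23 (T/A, transversion).
Of the 5 differences, 2 transitions and 3 transversions, so the answer is 3.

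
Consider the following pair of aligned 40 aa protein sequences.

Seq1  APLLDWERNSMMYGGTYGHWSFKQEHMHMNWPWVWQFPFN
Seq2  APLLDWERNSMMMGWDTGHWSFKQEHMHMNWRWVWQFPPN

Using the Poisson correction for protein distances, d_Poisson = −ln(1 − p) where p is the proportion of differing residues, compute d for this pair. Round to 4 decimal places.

0.1625

Differing sites — 13:Y/M; 15:G/W; 16:T/D; 17:Y/T; 32:P/R; 39:F/P.
p = 6/40 = 0.150000.
d = −ln(1 − 0.150000) = −ln(0.850000) = 0.1625.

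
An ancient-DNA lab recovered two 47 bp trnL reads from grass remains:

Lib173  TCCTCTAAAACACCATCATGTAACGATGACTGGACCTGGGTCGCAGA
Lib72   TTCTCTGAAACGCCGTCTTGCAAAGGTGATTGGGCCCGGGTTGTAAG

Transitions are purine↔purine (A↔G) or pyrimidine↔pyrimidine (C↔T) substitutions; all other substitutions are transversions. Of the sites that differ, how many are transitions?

13

Differing sites — 2:C/T (Ti); 7:A/G (Ti); 12:A/G (Ti); 15:A/G (Ti); 18:A/T (Tv); 21:T/C (Ti); 24:C/A (Tv); 26:A/G (Ti); 30:C/T (Ti); 34:A/G (Ti); 37:T/C (Ti); 42:C/T (Ti); 44:C/T (Ti); 46:G/A (Ti); 47:A/G (Ti).
Of the 15 differences, 13 transitions and 2 transversions, so the answer is 13.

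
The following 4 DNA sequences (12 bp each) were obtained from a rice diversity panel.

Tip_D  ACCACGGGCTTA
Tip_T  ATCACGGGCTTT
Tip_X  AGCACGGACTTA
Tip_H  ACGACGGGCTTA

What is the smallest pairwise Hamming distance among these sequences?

1

Pairwise Hamming distances:
  Tip_D vs Tip_T: 2
  Tip_D vs Tip_X: 2
  Tip_D vs Tip_H: 1
  Tip_T vs Tip_X: 3
  Tip_T vs Tip_H: 3
  Tip_X vs Tip_H: 3
The smallest is 1, between Tip_D and Tip_H.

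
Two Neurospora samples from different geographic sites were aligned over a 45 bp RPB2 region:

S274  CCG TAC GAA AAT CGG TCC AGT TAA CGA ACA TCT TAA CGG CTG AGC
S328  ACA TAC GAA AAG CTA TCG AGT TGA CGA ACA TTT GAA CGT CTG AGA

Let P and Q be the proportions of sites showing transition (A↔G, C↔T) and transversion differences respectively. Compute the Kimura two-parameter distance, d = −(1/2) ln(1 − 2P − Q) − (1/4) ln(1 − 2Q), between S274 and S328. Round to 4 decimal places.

0.2959

The sequences differ at positions 1 (C/A, transversion), 3 (G/A, transition), 12 (T/G, transversion), 14 (G/T, transversion), 15 (G/A, transition), 18 (C/G, transversion), 23 (A/G, transition), 32 (C/T, transition), 34 (T/G, transversion), 39 (G/T, transversion), 45 (C/A, transversion).
Of the 11 differences, 4 transitions and 7 transversions over 45 sites: P = 4/45 = 0.088889, Q = 7/45 = 0.155556.
d = −0.5·ln(0.666666) − 0.25·ln(0.688888) = −0.5·(-0.405466) − 0.25·(-0.372677) = 0.2959.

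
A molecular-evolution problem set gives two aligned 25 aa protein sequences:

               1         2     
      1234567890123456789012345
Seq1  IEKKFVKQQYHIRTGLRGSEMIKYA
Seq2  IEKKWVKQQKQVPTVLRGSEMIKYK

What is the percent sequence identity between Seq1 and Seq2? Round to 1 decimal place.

The sequences differ at positions 5 (F/W), 10 (Y/K), 11 (H/Q), 12 (I/V), 13 (R/P), 15 (G/V), 25 (A/K).
18 of the 25 sites match, so the percent identity is 18/25 × 100 = 72.0%.

72.0%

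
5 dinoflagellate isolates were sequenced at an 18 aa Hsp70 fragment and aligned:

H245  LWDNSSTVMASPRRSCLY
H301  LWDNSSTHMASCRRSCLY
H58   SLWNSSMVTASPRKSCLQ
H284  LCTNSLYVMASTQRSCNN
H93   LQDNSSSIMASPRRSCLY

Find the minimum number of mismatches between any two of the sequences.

2

Pairwise Hamming distances:
  H245 vs H301: 2
  H245 vs H58: 7
  H245 vs H284: 8
  H245 vs H93: 3
  H301 vs H58: 9
  H301 vs H284: 9
  H301 vs H93: 4
  H58 vs H284: 11
  H58 vs H93: 8
  H284 vs H93: 9
The smallest is 2, between H245 and H301.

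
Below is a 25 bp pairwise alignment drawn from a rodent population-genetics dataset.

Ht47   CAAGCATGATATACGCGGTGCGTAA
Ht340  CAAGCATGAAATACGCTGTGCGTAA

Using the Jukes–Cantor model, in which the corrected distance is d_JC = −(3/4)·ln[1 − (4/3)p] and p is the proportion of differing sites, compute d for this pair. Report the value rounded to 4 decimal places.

0.0846

Differing sites — 10:T/A; 17:G/T.
p = 2/25 = 0.080000.
d = −0.75 · ln(1 − (4/3)·0.080000) = −0.75 · ln(0.893333) = −0.75 · (-0.112796) = 0.0846.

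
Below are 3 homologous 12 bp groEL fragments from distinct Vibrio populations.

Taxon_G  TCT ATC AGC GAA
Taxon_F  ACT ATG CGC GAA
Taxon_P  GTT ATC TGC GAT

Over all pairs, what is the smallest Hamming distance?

Pairwise Hamming distances:
  Taxon_G vs Taxon_F: 3
  Taxon_G vs Taxon_P: 4
  Taxon_F vs Taxon_P: 5
The smallest is 3, between Taxon_G and Taxon_F.

3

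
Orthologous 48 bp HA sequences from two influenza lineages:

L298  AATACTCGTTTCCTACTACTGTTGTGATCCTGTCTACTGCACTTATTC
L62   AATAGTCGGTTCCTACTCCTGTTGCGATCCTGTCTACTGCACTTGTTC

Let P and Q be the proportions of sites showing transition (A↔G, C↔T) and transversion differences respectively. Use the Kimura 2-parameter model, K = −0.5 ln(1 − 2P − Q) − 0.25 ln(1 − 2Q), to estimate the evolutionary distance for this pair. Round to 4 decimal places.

The sequences differ at positions 5 (C/G, transversion), 9 (T/G, transversion), 18 (A/C, transversion), 25 (T/C, transition), 45 (A/G, transition).
Of the 5 differences, 2 transitions and 3 transversions over 48 sites: P = 2/48 = 0.041667, Q = 3/48 = 0.062500.
d = −0.5·ln(0.854166) − 0.25·ln(0.875000) = −0.5·(-0.157630) − 0.25·(-0.133531) = 0.1122.

0.1122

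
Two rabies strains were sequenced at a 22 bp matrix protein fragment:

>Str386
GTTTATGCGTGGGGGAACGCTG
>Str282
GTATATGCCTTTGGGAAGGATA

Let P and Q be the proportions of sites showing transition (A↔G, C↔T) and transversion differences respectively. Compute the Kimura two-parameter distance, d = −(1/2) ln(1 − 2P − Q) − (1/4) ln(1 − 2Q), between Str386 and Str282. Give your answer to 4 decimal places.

0.4231

The sequences differ at positions 3 (T/A, transversion), 9 (G/C, transversion), 11 (G/T, transversion), 12 (G/T, transversion), 18 (C/G, transversion), 20 (C/A, transversion), 22 (G/A, transition).
Of the 7 differences, 1 transition and 6 transversions over 22 sites: P = 1/22 = 0.045455, Q = 6/22 = 0.272727.
d = −0.5·ln(0.636363) − 0.25·ln(0.454546) = −0.5·(-0.451986) − 0.25·(-0.788456) = 0.4231.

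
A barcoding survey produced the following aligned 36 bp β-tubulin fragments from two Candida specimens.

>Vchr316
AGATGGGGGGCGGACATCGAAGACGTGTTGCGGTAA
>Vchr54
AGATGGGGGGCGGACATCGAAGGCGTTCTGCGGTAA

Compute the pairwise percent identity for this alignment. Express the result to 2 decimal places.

The sequences differ at positions 23 (A/G), 27 (G/T), 28 (T/C).
33 of the 36 sites match, so the percent identity is 33/36 × 100 = 91.67%.

91.67%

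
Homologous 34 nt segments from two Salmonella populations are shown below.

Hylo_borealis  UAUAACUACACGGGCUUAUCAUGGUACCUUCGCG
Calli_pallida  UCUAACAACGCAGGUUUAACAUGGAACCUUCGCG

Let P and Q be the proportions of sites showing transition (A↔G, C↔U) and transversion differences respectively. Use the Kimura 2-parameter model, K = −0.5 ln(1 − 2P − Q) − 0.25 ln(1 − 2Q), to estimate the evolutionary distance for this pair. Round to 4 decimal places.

0.2412

Mismatches occur at site 2 (A/C, transversion), site 7 (U/A, transversion), site 10 (A/G, transition), site 12 (G/A, transition), site 15 (C/U, transition), site 19 (U/A, transversion), site 25 (U/A, transversion).
Of the 7 differences, 3 transitions and 4 transversions over 34 sites: P = 3/34 = 0.088235, Q = 4/34 = 0.117647.
d = −0.5·ln(0.705883) − 0.25·ln(0.764706) = −0.5·(-0.348306) − 0.25·(-0.268264) = 0.2412.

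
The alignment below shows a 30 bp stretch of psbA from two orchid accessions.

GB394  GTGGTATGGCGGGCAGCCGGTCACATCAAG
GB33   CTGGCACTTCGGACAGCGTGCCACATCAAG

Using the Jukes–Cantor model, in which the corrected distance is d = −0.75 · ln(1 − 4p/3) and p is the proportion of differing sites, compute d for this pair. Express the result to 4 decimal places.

The sequences differ at positions 1 (G/C), 5 (T/C), 7 (T/C), 8 (G/T), 9 (G/T), 13 (G/A), 18 (C/G), 19 (G/T), 21 (T/C).
p = 9/30 = 0.300000.
d = −0.75 · ln(1 − (4/3)·0.300000) = −0.75 · ln(0.600000) = −0.75 · (-0.510826) = 0.3831.

0.3831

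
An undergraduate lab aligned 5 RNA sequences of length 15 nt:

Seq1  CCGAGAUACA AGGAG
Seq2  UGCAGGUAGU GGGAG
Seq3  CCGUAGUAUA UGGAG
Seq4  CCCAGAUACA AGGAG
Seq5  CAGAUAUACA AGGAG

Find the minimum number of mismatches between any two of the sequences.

Pairwise Hamming distances:
  Seq1 vs Seq2: 7
  Seq1 vs Seq3: 5
  Seq1 vs Seq4: 1
  Seq1 vs Seq5: 2
  Seq2 vs Seq3: 8
  Seq2 vs Seq4: 6
  Seq2 vs Seq5: 8
  Seq3 vs Seq4: 6
  Seq3 vs Seq5: 6
  Seq4 vs Seq5: 3
The smallest is 1, between Seq1 and Seq4.

1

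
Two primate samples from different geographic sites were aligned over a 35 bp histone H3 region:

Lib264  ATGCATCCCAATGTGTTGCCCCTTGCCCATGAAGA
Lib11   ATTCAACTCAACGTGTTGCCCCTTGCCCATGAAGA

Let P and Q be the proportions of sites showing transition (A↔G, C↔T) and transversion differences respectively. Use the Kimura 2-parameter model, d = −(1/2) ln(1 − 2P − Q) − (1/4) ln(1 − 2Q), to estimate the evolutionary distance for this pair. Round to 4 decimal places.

Mismatches occur at site 3 (G→T, transversion), site 6 (T→A, transversion), site 8 (C→T, transition), site 12 (T→C, transition).
Of the 4 differences, 2 transitions and 2 transversions over 35 sites: P = 2/35 = 0.057143, Q = 2/35 = 0.057143.
d = −0.5·ln(0.828571) − 0.25·ln(0.885714) = −0.5·(-0.188053) − 0.25·(-0.121361) = 0.1244.

0.1244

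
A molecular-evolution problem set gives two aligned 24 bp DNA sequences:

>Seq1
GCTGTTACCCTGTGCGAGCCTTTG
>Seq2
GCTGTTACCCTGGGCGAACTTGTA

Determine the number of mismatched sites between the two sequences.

5

The sequences differ at positions 13 (T/G), 18 (G/A), 20 (C/T), 22 (T/G), 24 (G/A).
That gives 5 mismatches out of 24 aligned sites, so the Hamming distance is 5.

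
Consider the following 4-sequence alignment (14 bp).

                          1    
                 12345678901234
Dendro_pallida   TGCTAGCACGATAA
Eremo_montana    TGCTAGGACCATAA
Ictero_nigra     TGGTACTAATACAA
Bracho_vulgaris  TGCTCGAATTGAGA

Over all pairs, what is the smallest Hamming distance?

2

Pairwise Hamming distances:
  Dendro_pallida vs Eremo_montana: 2
  Dendro_pallida vs Ictero_nigra: 6
  Dendro_pallida vs Bracho_vulgaris: 7
  Eremo_montana vs Ictero_nigra: 6
  Eremo_montana vs Bracho_vulgaris: 7
  Ictero_nigra vs Bracho_vulgaris: 8
The smallest is 2, between Dendro_pallida and Eremo_montana.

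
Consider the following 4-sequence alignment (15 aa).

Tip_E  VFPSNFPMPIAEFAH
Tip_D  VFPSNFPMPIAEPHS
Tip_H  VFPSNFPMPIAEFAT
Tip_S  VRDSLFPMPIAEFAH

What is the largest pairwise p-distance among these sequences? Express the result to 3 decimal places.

Pairwise Hamming distances:
  Tip_E vs Tip_D: 3
  Tip_E vs Tip_H: 1
  Tip_E vs Tip_S: 3
  Tip_D vs Tip_H: 3
  Tip_D vs Tip_S: 6
  Tip_H vs Tip_S: 4
The largest is 6 mismatches, between Tip_D and Tip_S; p = 6/15 = 0.400.

0.400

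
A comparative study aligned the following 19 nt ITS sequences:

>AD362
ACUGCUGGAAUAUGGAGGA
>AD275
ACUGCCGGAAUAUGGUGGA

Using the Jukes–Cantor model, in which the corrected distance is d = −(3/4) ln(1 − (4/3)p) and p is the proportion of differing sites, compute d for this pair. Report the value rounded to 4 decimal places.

Differing sites — 6:U/C; 16:A/U.
p = 2/19 = 0.105263.
d = −0.75 · ln(1 − (4/3)·0.105263) = −0.75 · ln(0.859649) = −0.75 · (-0.151231) = 0.1134.

0.1134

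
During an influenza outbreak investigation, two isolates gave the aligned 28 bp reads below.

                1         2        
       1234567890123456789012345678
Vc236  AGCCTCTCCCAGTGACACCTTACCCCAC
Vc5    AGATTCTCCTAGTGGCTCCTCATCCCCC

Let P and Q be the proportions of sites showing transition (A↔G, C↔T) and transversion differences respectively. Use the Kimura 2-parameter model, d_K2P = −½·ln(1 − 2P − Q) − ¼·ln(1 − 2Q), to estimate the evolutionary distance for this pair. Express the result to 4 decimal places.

The sequences differ at positions 3 (C/A, transversion), 4 (C/T, transition), 10 (C/T, transition), 15 (A/G, transition), 17 (A/T, transversion), 21 (T/C, transition), 23 (C/T, transition), 27 (A/C, transversion).
Of the 8 differences, 5 transitions and 3 transversions over 28 sites: P = 5/28 = 0.178571, Q = 3/28 = 0.107143.
d = −0.5·ln(0.535715) − 0.25·ln(0.785714) = −0.5·(-0.624153) − 0.25·(-0.241162) = 0.3724.

0.3724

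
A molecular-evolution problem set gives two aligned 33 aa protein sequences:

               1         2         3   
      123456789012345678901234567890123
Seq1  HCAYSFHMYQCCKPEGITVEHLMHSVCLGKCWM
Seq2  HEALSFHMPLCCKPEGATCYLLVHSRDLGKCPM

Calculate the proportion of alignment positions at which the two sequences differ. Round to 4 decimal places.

0.3636

Mismatches occur at site 2 (C/E), site 4 (Y/L), site 9 (Y/P), site 10 (Q/L), site 17 (I/A), site 19 (V/C), site 20 (E/Y), site 21 (H/L), site 23 (M/V), site 26 (V/R), site 27 (C/D), site 32 (W/P).
There are 12 differences over 33 sites, so p = 12/33 = 0.3636.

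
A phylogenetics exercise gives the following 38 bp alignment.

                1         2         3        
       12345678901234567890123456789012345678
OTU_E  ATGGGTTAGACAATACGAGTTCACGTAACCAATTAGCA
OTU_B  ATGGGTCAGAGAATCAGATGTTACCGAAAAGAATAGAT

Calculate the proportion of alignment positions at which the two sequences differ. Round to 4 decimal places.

0.3947

Differing sites — 7:T/C; 11:C/G; 15:A/C; 16:C/A; 19:G/T; 20:T/G; 22:C/T; 25:G/C; 26:T/G; 29:C/A; 30:C/A; 31:A/G; 33:T/A; 37:C/A; 38:A/T.
There are 15 differences over 38 sites, so p = 15/38 = 0.3947.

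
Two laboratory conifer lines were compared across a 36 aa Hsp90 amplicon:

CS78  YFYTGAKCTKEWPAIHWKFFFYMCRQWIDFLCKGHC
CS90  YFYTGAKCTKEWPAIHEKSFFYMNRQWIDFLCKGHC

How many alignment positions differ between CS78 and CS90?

Mismatches occur at site 17 (W↔E), site 19 (F↔S), site 24 (C↔N).
That gives 3 mismatches out of 36 aligned sites, so the Hamming distance is 3.

3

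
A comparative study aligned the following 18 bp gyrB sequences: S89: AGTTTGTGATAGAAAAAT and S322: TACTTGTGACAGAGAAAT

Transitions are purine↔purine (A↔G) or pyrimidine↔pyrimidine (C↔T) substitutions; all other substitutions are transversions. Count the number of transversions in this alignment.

1

Differing sites — 1:A/T (Tv); 2:G/A (Ti); 3:T/C (Ti); 10:T/C (Ti); 14:A/G (Ti).
Of the 5 differences, 4 transitions and 1 transversion, so the answer is 1.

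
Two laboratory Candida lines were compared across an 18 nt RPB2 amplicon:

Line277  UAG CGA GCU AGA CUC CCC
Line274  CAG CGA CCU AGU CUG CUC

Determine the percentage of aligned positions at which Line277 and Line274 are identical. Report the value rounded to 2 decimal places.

72.22%

Differing sites — 1:U/C; 7:G/C; 12:A/U; 15:C/G; 17:C/U.
13 of the 18 sites match, so the percent identity is 13/18 × 100 = 72.22%.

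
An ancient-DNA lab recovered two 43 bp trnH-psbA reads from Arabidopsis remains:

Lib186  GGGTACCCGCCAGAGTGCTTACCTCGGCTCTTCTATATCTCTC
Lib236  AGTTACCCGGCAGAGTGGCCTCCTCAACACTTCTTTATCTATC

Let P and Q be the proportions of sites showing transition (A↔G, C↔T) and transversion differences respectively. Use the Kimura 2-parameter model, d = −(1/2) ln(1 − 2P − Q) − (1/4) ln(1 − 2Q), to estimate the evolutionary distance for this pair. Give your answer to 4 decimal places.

Differing sites — 1:G/A (Ti); 3:G/T (Tv); 10:C/G (Tv); 18:C/G (Tv); 19:T/C (Ti); 20:T/C (Ti); 21:A/T (Tv); 26:G/A (Ti); 27:G/A (Ti); 29:T/A (Tv); 35:A/T (Tv); 41:C/A (Tv).
Of the 12 differences, 5 transitions and 7 transversions over 43 sites: P = 5/43 = 0.116279, Q = 7/43 = 0.162791.
d = −0.5·ln(0.604651) − 0.25·ln(0.674418) = −0.5·(-0.503104) − 0.25·(-0.393905) = 0.3500.

0.3500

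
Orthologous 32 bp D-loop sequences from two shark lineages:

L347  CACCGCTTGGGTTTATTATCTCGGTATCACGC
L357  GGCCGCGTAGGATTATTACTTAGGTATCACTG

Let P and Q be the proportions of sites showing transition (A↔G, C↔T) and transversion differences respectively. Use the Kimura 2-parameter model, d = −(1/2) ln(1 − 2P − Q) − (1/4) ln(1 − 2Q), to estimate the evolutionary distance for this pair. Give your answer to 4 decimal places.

The sequences differ at positions 1 (C/G, transversion), 2 (A/G, transition), 7 (T/G, transversion), 9 (G/A, transition), 12 (T/A, transversion), 19 (T/C, transition), 20 (C/T, transition), 22 (C/A, transversion), 31 (G/T, transversion), 32 (C/G, transversion).
Of the 10 differences, 4 transitions and 6 transversions over 32 sites: P = 4/32 = 0.125000, Q = 6/32 = 0.187500.
d = −0.5·ln(0.562500) − 0.25·ln(0.625000) = −0.5·(-0.575364) − 0.25·(-0.470004) = 0.4052.

0.4052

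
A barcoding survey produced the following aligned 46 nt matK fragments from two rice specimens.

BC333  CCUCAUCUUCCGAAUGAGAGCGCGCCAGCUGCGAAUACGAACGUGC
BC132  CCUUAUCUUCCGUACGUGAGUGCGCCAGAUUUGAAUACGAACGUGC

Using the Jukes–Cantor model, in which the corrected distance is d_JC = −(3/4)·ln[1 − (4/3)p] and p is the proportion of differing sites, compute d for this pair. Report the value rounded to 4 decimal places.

0.1979

Mismatches occur at site 4 (C→U), site 13 (A→U), site 15 (U→C), site 17 (A→U), site 21 (C→U), site 29 (C→A), site 31 (G→U), site 32 (C→U).
p = 8/46 = 0.173913.
d = −0.75 · ln(1 − (4/3)·0.173913) = −0.75 · ln(0.768116) = −0.75 · (-0.263815) = 0.1979.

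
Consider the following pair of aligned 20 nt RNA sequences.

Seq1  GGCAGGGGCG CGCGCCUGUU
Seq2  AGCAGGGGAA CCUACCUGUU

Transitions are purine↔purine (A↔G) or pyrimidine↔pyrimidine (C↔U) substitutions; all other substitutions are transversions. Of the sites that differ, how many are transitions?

4

Mismatches occur at site 1 (G↔A, transition), site 9 (C↔A, transversion), site 10 (G↔A, transition), site 12 (G↔C, transversion), site 13 (C↔U, transition), site 14 (G↔A, transition).
Of the 6 differences, 4 transitions and 2 transversions, so the answer is 4.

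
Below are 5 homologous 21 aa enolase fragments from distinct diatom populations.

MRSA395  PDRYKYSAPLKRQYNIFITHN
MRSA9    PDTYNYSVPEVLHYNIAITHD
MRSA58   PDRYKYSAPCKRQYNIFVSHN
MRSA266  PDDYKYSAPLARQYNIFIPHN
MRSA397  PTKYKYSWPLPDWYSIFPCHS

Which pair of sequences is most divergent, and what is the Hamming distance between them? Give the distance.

13

Pairwise Hamming distances:
  MRSA395 vs MRSA9: 9
  MRSA395 vs MRSA58: 3
  MRSA395 vs MRSA266: 3
  MRSA395 vs MRSA397: 10
  MRSA9 vs MRSA58: 11
  MRSA9 vs MRSA266: 10
  MRSA9 vs MRSA397: 13
  MRSA58 vs MRSA266: 5
  MRSA58 vs MRSA397: 11
  MRSA266 vs MRSA397: 10
The largest is 13, between MRSA9 and MRSA397.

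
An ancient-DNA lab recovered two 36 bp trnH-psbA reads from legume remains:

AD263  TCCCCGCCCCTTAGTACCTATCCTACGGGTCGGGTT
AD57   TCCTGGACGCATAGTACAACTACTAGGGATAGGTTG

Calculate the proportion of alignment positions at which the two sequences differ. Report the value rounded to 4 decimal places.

0.3889

The sequences differ at positions 4 (C/T), 5 (C/G), 7 (C/A), 9 (C/G), 11 (T/A), 18 (C/A), 19 (T/A), 20 (A/C), 22 (C/A), 26 (C/G), 29 (G/A), 31 (C/A), 34 (G/T), 36 (T/G).
There are 14 differences over 36 sites, so p = 14/36 = 0.3889.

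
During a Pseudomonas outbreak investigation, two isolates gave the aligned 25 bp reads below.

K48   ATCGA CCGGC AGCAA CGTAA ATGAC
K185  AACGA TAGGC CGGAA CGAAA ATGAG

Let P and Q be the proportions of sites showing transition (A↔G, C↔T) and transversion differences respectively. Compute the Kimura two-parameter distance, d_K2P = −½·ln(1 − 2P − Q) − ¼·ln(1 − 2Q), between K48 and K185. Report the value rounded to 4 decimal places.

0.3563

Mismatches occur at site 2 (T/A, transversion), site 6 (C/T, transition), site 7 (C/A, transversion), site 11 (A/C, transversion), site 13 (C/G, transversion), site 18 (T/A, transversion), site 25 (C/G, transversion).
Of the 7 differences, 1 transition and 6 transversions over 25 sites: P = 1/25 = 0.040000, Q = 6/25 = 0.240000.
d = −0.5·ln(0.680000) − 0.25·ln(0.520000) = −0.5·(-0.385662) − 0.25·(-0.653926) = 0.3563.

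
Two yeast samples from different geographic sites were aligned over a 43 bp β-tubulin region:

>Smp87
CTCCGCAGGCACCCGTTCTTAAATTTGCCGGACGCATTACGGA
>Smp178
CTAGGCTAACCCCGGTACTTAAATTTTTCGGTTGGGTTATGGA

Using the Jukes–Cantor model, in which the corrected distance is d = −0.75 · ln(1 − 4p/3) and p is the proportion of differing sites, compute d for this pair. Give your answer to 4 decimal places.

0.4693

Mismatches occur at site 3 (C↔A), site 4 (C↔G), site 7 (A↔T), site 8 (G↔A), site 9 (G↔A), site 11 (A↔C), site 14 (C↔G), site 17 (T↔A), site 27 (G↔T), site 28 (C↔T), site 32 (A↔T), site 33 (C↔T), site 35 (C↔G), site 36 (A↔G), site 40 (C↔T).
p = 15/43 = 0.348837.
d = −0.75 · ln(1 − (4/3)·0.348837) = −0.75 · ln(0.534884) = −0.75 · (-0.625705) = 0.4693.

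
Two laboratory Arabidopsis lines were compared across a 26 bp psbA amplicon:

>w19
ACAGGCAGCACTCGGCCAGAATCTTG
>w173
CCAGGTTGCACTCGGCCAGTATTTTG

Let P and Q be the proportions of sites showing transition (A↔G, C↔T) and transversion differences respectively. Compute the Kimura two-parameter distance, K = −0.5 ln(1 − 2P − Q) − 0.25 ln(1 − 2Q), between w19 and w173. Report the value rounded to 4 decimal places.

Differing sites — 1:A/C (Tv); 6:C/T (Ti); 7:A/T (Tv); 20:A/T (Tv); 23:C/T (Ti).
Of the 5 differences, 2 transitions and 3 transversions over 26 sites: P = 2/26 = 0.076923, Q = 3/26 = 0.115385.
d = −0.5·ln(0.730769) − 0.25·ln(0.769230) = −0.5·(-0.313658) − 0.25·(-0.262365) = 0.2224.

0.2224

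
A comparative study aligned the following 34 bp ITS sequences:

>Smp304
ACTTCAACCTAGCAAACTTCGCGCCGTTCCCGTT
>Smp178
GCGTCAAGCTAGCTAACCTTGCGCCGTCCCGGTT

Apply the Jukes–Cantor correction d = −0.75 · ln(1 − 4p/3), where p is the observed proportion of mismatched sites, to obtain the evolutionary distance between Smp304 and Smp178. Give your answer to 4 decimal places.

The sequences differ at positions 1 (A/G), 3 (T/G), 8 (C/G), 14 (A/T), 18 (T/C), 20 (C/T), 28 (T/C), 31 (C/G).
p = 8/34 = 0.235294.
d = −0.75 · ln(1 − (4/3)·0.235294) = −0.75 · ln(0.686275) = −0.75 · (-0.376477) = 0.2824.

0.2824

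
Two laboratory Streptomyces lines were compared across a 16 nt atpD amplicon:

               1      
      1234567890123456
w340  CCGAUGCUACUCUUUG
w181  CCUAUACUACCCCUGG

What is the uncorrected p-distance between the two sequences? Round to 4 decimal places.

Differing sites — 3:G/U; 6:G/A; 11:U/C; 13:U/C; 15:U/G.
There are 5 differences over 16 sites, so p = 5/16 = 0.3125.

0.3125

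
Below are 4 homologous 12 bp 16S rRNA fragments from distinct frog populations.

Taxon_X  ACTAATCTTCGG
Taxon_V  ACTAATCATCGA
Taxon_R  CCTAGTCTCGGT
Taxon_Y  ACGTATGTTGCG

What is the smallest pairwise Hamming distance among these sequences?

Pairwise Hamming distances:
  Taxon_X vs Taxon_V: 2
  Taxon_X vs Taxon_R: 5
  Taxon_X vs Taxon_Y: 5
  Taxon_V vs Taxon_R: 6
  Taxon_V vs Taxon_Y: 7
  Taxon_R vs Taxon_Y: 8
The smallest is 2, between Taxon_X and Taxon_V.

2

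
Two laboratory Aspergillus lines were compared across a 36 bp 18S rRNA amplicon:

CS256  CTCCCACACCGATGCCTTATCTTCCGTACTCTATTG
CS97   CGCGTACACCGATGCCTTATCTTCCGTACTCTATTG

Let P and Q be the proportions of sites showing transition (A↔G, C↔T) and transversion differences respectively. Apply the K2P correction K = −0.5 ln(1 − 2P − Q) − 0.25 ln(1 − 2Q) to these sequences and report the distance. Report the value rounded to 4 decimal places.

0.0883

Differing sites — 2:T/G (Tv); 4:C/G (Tv); 5:C/T (Ti).
Of the 3 differences, 1 transition and 2 transversions over 36 sites: P = 1/36 = 0.027778, Q = 2/36 = 0.055556.
d = −0.5·ln(0.888888) − 0.25·ln(0.888888) = −0.5·(-0.117784) − 0.25·(-0.117784) = 0.0883.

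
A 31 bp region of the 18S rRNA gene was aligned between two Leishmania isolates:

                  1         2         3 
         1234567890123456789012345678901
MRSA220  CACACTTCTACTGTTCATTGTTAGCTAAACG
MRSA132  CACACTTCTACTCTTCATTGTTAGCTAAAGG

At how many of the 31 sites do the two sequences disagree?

2

Mismatches occur at site 13 (G↔C), site 30 (C↔G).
That gives 2 mismatches out of 31 aligned sites, so the Hamming distance is 2.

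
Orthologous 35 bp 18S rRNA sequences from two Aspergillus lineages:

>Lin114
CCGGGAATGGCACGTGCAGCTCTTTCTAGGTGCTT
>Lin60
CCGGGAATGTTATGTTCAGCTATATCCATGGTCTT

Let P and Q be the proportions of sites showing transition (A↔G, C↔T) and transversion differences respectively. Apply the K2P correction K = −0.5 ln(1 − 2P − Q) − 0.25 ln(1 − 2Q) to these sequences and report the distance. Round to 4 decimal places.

0.3599

Differing sites — 10:G/T (Tv); 11:C/T (Ti); 13:C/T (Ti); 16:G/T (Tv); 22:C/A (Tv); 24:T/A (Tv); 27:T/C (Ti); 29:G/T (Tv); 31:T/G (Tv); 32:G/T (Tv).
Of the 10 differences, 3 transitions and 7 transversions over 35 sites: P = 3/35 = 0.085714, Q = 7/35 = 0.200000.
d = −0.5·ln(0.628572) − 0.25·ln(0.600000) = −0.5·(-0.464305) − 0.25·(-0.510826) = 0.3599.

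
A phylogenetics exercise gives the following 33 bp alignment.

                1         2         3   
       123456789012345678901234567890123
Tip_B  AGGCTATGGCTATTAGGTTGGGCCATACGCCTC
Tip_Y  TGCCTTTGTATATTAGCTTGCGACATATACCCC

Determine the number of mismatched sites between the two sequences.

11

The sequences differ at positions 1 (A/T), 3 (G/C), 6 (A/T), 9 (G/T), 10 (C/A), 17 (G/C), 21 (G/C), 23 (C/A), 28 (C/T), 29 (G/A), 32 (T/C).
That gives 11 mismatches out of 33 aligned sites, so the Hamming distance is 11.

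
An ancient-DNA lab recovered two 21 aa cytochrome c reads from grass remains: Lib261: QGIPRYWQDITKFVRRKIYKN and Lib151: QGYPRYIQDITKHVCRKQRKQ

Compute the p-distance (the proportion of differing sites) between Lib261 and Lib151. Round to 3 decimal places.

The sequences differ at positions 3 (I/Y), 7 (W/I), 13 (F/H), 15 (R/C), 18 (I/Q), 19 (Y/R), 21 (N/Q).
There are 7 differences over 21 sites, so p = 7/21 = 0.333.

0.333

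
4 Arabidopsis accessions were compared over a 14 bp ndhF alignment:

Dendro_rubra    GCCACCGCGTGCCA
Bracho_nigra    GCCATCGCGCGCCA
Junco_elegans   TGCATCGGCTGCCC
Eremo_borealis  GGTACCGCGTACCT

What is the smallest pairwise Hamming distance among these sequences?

2

Pairwise Hamming distances:
  Dendro_rubra vs Bracho_nigra: 2
  Dendro_rubra vs Junco_elegans: 6
  Dendro_rubra vs Eremo_borealis: 4
  Bracho_nigra vs Junco_elegans: 6
  Bracho_nigra vs Eremo_borealis: 6
  Junco_elegans vs Eremo_borealis: 7
The smallest is 2, between Dendro_rubra and Bracho_nigra.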